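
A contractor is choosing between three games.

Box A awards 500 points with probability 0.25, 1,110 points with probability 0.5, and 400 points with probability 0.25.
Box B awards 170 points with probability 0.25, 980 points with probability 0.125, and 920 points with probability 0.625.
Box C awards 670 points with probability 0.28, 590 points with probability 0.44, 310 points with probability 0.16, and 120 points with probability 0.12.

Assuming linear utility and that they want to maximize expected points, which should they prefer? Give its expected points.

Box A (780 points)

Box A = 0.25 × 500 + 0.5 × 1110 + 0.25 × 400 = 125 + 555 + 100 = 780
Box B = 0.25 × 170 + 0.125 × 980 + 0.625 × 920 = 42.5 + 122.5 + 575 = 740
Box C = 0.28 × 670 + 0.44 × 590 + 0.16 × 310 + 0.12 × 120 = 187.6 + 259.6 + 49.6 + 14.4 = 511.2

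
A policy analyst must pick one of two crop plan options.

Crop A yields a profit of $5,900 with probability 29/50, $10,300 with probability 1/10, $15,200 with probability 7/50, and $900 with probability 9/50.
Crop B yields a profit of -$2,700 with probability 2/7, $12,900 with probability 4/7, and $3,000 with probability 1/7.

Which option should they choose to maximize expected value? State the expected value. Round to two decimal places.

Crop A = 29/50 × 5900 + 1/10 × 10300 + 7/50 × 15200 + 9/50 × 900 = 3422 + 1030 + 2128 + 162 = 6742
Crop B = 2/7 × (-2700) + 4/7 × 12900 + 1/7 × 3000 = -771.4286 + 7371.4286 + 428.5714 = 7028.5714

Crop B ($7,028.57)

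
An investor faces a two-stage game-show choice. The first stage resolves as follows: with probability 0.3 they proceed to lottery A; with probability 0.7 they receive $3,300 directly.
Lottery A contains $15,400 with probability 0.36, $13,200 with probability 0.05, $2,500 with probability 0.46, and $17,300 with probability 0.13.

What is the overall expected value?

EV(A) = 0.36 × 15400 + 0.05 × 13200 + 0.46 × 2500 + 0.13 × 17300 = 5544 + 660 + 1150 + 2249 = 9603
Branch B: 3300 (certain)
Overall = 0.3 × 9603 + 0.7 × 3300 = 2880.9 + 2310 = 5190.9

$5,190.90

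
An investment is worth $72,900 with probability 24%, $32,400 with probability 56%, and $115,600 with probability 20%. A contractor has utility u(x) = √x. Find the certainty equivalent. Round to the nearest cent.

$54,568.96

E[u] = 0.24·√72900 + 0.56·√32400 + 0.2·√115600 = 0.24·270 + 0.56·180 + 0.2·340 = 233.6
CE = (233.6)² = 54568.96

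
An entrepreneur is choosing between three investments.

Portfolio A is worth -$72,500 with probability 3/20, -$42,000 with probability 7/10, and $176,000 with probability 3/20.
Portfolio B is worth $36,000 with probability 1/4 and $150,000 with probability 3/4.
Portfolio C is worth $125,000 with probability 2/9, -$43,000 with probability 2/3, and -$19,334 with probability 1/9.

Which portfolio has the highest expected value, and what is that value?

Portfolio B ($121,500)

Portfolio A = 3/20 × (-72500) + 7/10 × (-42000) + 3/20 × 176000 = -10875 − 29400 + 26400 = -13875
Portfolio B = 1/4 × 36000 + 3/4 × 150000 = 9000 + 112500 = 121500
Portfolio C = 2/9 × 125000 + 2/3 × (-43000) + 1/9 × (-19334) = 27777.7778 − 28666.6667 − 2148.2222 = -3037.1111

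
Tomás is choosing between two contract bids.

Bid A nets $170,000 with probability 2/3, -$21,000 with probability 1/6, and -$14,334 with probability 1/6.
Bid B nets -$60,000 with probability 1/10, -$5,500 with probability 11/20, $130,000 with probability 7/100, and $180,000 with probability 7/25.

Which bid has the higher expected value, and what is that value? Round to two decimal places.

Bid A = 2/3 × 170000 + 1/6 × (-21000) + 1/6 × (-14334) = 113333.3333 − 3500 − 2389 = 107444.3333
Bid B = 1/10 × (-60000) + 11/20 × (-5500) + 7/100 × 130000 + 7/25 × 180000 = -6000 − 3025 + 9100 + 50400 = 50475

Bid A ($107,444.33)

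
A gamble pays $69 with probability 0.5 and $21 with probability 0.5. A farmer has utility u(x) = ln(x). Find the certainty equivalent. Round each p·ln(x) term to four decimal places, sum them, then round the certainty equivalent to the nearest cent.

$38.07

E[u] = 0.5·ln(69) + 0.5·ln(21) = 2.1171 + 1.5223 = 3.6394
CE = e^3.6394 ≈ 38.07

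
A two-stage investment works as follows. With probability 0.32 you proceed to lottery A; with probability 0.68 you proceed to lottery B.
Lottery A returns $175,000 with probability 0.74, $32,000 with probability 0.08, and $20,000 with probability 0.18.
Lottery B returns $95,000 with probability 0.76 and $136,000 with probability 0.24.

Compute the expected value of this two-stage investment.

$114,702.40

EV(A) = 0.74 × 175000 + 0.08 × 32000 + 0.18 × 20000 = 129500 + 2560 + 3600 = 135660
EV(B) = 0.76 × 95000 + 0.24 × 136000 = 72200 + 32640 = 104840
Overall = 0.32 × 135660 + 0.68 × 104840 = 43411.2 + 71291.2 = 114702.4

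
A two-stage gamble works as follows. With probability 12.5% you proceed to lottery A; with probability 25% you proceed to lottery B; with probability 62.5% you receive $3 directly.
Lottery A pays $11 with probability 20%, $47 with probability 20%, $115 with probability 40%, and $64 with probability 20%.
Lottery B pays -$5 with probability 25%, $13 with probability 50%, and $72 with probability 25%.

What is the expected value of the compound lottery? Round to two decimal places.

$16.49

EV(A) = 0.2 × 11 + 0.2 × 47 + 0.4 × 115 + 0.2 × 64 = 2.2 + 9.4 + 46 + 12.8 = 70.4
EV(B) = 0.25 × (-5) + 0.5 × 13 + 0.25 × 72 = -1.25 + 6.5 + 18 = 23.25
Branch C: 3 (certain)
Overall = 0.125 × 70.4 + 0.25 × 23.25 + 0.625 × 3 = 8.8 + 5.8125 + 1.875 = 16.4875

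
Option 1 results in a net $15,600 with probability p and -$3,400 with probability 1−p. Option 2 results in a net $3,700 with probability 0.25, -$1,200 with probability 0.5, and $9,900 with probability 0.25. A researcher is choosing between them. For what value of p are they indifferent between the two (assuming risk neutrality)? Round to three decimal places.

p = 0.326

EV(Option 2) = 0.25 × 3700 + 0.5 × (-1200) + 0.25 × 9900 = 925 − 600 + 2475 = 2800
p·15600 + (1−p)·(-3400) = 2800
19000p − 3400 = 2800
p = (2800 + 3400) / 19000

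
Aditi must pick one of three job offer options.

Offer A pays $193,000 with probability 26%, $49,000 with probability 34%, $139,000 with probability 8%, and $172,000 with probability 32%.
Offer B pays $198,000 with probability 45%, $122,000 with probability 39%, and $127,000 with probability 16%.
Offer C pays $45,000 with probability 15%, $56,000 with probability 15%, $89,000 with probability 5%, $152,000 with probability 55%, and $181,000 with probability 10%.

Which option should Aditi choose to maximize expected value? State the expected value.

Offer B ($157,000)

Offer A = 0.26 × 193000 + 0.34 × 49000 + 0.08 × 139000 + 0.32 × 172000 = 50180 + 16660 + 11120 + 55040 = 133000
Offer B = 0.45 × 198000 + 0.39 × 122000 + 0.16 × 127000 = 89100 + 47580 + 20320 = 157000
Offer C = 0.15 × 45000 + 0.15 × 56000 + 0.05 × 89000 + 0.55 × 152000 + 0.1 × 181000 = 6750 + 8400 + 4450 + 83600 + 18100 = 121300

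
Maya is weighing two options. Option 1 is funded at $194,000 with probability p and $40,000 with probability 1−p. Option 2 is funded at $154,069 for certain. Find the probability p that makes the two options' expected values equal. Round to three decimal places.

p = 0.741

p·194000 + (1−p)·40000 = 154069
154000p + 40000 = 154069
p = (154069 − 40000) / 154000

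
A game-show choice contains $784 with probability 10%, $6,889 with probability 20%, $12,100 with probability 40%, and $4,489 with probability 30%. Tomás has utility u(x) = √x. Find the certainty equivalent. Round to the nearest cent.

$6,972.25

E[u] = 0.1·√784 + 0.2·√6889 + 0.4·√12100 + 0.3·√4489 = 0.1·28 + 0.2·83 + 0.4·110 + 0.3·67 = 83.5
CE = (83.5)² = 6972.25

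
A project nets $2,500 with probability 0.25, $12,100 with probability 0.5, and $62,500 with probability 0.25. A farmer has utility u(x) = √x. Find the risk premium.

E[u] = 0.25·√2500 + 0.5·√12100 + 0.25·√62500 = 0.25·50 + 0.5·110 + 0.25·250 = 130
CE = (130)² = 16900
Risk premium = EV − CE = 22300 − 16900 = 5400

$5,400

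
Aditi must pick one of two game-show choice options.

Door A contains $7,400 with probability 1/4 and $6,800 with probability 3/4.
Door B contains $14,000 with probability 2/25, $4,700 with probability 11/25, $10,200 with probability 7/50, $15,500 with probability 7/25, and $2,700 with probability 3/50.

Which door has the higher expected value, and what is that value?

Door B ($9,118)

Door A = 1/4 × 7400 + 3/4 × 6800 = 1850 + 5100 = 6950
Door B = 2/25 × 14000 + 11/25 × 4700 + 7/50 × 10200 + 7/25 × 15500 + 3/50 × 2700 = 1120 + 2068 + 1428 + 4340 + 162 = 9118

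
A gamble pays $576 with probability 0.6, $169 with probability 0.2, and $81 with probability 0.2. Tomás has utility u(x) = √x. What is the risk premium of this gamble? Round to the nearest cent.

$42.16

E[u] = 0.6·√576 + 0.2·√169 + 0.2·√81 = 0.6·24 + 0.2·13 + 0.2·9 = 18.8
CE = (18.8)² = 353.44
Risk premium = EV − CE = 395.6 − 353.44 = 42.16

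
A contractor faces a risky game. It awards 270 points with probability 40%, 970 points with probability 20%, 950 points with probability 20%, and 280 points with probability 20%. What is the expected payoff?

548 points

EV = 0.4 × 270 + 0.2 × 970 + 0.2 × 950 + 0.2 × 280 = 108 + 194 + 190 + 56 = 548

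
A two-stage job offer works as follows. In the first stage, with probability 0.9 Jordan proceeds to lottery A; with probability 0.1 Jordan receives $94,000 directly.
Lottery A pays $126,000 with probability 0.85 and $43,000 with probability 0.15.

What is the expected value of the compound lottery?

$111,595

EV(A) = 0.85 × 126000 + 0.15 × 43000 = 107100 + 6450 = 113550
Branch B: 94000 (certain)
Overall = 0.9 × 113550 + 0.1 × 94000 = 102195 + 9400 = 111595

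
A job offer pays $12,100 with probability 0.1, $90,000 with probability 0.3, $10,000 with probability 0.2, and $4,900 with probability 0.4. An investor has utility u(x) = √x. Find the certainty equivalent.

$22,201

E[u] = 0.1·√12100 + 0.3·√90000 + 0.2·√10000 + 0.4·√4900 = 0.1·110 + 0.3·300 + 0.2·100 + 0.4·70 = 149
CE = (149)² = 22201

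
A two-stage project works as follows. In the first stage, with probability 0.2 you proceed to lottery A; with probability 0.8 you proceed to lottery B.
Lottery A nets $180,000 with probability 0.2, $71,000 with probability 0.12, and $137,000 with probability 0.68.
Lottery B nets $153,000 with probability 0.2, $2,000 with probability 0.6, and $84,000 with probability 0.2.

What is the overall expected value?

$66,416

EV(A) = 0.2 × 180000 + 0.12 × 71000 + 0.68 × 137000 = 36000 + 8520 + 93160 = 137680
EV(B) = 0.2 × 153000 + 0.6 × 2000 + 0.2 × 84000 = 30600 + 1200 + 16800 = 48600
Overall = 0.2 × 137680 + 0.8 × 48600 = 27536 + 38880 = 66416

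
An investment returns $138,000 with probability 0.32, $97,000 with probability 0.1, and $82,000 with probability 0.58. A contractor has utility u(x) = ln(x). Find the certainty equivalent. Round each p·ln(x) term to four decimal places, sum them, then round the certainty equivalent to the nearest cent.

E[u] = 0.32·ln(138000) + 0.1·ln(97000) + 0.58·ln(82000) = 3.7872 + 1.1482 + 6.5624 = 11.4978
CE = e^11.4978 ≈ 98498.84

$98,498.84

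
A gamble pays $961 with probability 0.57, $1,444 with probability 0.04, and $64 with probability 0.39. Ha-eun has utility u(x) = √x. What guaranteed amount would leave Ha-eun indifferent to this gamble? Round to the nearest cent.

E[u] = 0.57·√961 + 0.04·√1444 + 0.39·√64 = 0.57·31 + 0.04·38 + 0.39·8 = 22.31
CE = (22.31)² = 497.7361

$497.74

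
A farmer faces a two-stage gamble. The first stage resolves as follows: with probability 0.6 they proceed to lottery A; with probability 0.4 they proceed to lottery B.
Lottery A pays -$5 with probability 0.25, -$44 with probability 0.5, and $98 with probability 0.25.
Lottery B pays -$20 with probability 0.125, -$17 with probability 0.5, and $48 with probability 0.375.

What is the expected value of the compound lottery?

$3.55

EV(A) = 0.25 × (-5) + 0.5 × (-44) + 0.25 × 98 = -1.25 − 22 + 24.5 = 1.25
EV(B) = 0.125 × (-20) + 0.5 × (-17) + 0.375 × 48 = -2.5 − 8.5 + 18 = 7
Overall = 0.6 × 1.25 + 0.4 × 7 = 0.75 + 2.8 = 3.55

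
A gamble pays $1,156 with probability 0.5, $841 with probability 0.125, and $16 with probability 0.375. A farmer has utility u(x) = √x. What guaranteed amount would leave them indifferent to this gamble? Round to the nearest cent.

$489.52

E[u] = 0.5·√1156 + 0.125·√841 + 0.375·√16 = 0.5·34 + 0.125·29 + 0.375·4 = 22.125
CE = (22.125)² = 489.515625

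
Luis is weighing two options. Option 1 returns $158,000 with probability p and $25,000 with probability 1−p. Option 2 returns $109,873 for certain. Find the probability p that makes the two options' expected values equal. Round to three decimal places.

p·158000 + (1−p)·25000 = 109873
133000p + 25000 = 109873
p = (109873 − 25000) / 133000

p = 0.638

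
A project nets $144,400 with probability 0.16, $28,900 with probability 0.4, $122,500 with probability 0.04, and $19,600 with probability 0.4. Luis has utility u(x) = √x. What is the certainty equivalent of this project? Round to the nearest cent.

E[u] = 0.16·√144400 + 0.4·√28900 + 0.04·√122500 + 0.4·√19600 = 0.16·380 + 0.4·170 + 0.04·350 + 0.4·140 = 198.8
CE = (198.8)² = 39521.44

$39,521.44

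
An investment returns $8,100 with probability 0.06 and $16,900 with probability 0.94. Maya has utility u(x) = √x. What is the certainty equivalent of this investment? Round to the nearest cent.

$16,281.76

E[u] = 0.06·√8100 + 0.94·√16900 = 0.06·90 + 0.94·130 = 127.6
CE = (127.6)² = 16281.76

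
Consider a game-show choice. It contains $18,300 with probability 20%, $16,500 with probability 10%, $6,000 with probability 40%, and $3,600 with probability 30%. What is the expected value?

$8,790

EV = 0.2 × 18300 + 0.1 × 16500 + 0.4 × 6000 + 0.3 × 3600 = 3660 + 1650 + 2400 + 1080 = 8790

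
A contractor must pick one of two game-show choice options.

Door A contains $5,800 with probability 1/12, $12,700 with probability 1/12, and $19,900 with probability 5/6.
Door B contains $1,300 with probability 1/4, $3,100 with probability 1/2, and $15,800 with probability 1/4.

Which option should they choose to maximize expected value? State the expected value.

Door A ($18,125)

Door A = 1/12 × 5800 + 1/12 × 12700 + 5/6 × 19900 = 483.3333 + 1058.3333 + 16583.3333 = 18125
Door B = 1/4 × 1300 + 1/2 × 3100 + 1/4 × 15800 = 325 + 1550 + 3950 = 5825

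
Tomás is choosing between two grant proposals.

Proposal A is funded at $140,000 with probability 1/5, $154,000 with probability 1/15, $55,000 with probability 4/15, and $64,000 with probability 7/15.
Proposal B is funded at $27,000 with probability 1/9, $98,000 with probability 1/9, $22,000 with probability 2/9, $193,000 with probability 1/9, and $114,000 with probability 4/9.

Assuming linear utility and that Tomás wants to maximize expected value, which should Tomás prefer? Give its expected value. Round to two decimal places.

Proposal A = 1/5 × 140000 + 1/15 × 154000 + 4/15 × 55000 + 7/15 × 64000 = 28000 + 10266.6667 + 14666.6667 + 29866.6667 = 82800
Proposal B = 1/9 × 27000 + 1/9 × 98000 + 2/9 × 22000 + 1/9 × 193000 + 4/9 × 114000 = 3000 + 10888.8889 + 4888.8889 + 21444.4444 + 50666.6667 = 90888.8889

Proposal B ($90,888.89)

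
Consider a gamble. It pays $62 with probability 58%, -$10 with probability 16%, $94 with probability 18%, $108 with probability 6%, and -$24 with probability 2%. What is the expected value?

EV = 0.58 × 62 + 0.16 × (-10) + 0.18 × 94 + 0.06 × 108 + 0.02 × (-24) = 35.96 − 1.6 + 16.92 + 6.48 − 0.48 = 57.28

$57.28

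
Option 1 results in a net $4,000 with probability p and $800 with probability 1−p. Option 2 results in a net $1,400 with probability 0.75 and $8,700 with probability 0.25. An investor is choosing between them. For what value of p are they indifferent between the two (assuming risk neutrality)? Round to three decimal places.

EV(Option 2) = 0.75 × 1400 + 0.25 × 8700 = 1050 + 2175 = 3225
p·4000 + (1−p)·800 = 3225
3200p + 800 = 3225
p = (3225 − 800) / 3200

p = 0.758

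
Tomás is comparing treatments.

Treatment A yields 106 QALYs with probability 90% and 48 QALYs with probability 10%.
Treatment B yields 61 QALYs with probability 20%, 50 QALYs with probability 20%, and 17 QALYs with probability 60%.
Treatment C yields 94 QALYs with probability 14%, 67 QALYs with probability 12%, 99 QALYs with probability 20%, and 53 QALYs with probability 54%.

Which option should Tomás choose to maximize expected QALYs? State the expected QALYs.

Treatment A = 0.9 × 106 + 0.1 × 48 = 95.4 + 4.8 = 100.2
Treatment B = 0.2 × 61 + 0.2 × 50 + 0.6 × 17 = 12.2 + 10 + 10.2 = 32.4
Treatment C = 0.14 × 94 + 0.12 × 67 + 0.2 × 99 + 0.54 × 53 = 13.16 + 8.04 + 19.8 + 28.62 = 69.62

Treatment A (100.2 QALYs)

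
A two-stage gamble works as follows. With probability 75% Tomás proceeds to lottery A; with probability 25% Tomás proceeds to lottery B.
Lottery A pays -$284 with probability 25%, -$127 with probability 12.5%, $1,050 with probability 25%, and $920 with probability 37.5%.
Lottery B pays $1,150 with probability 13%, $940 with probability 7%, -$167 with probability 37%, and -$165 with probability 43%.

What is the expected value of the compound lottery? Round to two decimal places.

EV(A) = 0.25 × (-284) + 0.125 × (-127) + 0.25 × 1050 + 0.375 × 920 = -71 − 15.875 + 262.5 + 345 = 520.625
EV(B) = 0.13 × 1150 + 0.07 × 940 + 0.37 × (-167) + 0.43 × (-165) = 149.5 + 65.8 − 61.79 − 70.95 = 82.56
Overall = 0.75 × 520.625 + 0.25 × 82.56 = 390.46875 + 20.64 = 411.10875

$411.11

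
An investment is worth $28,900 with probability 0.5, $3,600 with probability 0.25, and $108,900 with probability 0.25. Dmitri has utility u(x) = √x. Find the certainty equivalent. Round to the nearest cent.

$33,306.25

E[u] = 0.5·√28900 + 0.25·√3600 + 0.25·√108900 = 0.5·170 + 0.25·60 + 0.25·330 = 182.5
CE = (182.5)² = 33306.25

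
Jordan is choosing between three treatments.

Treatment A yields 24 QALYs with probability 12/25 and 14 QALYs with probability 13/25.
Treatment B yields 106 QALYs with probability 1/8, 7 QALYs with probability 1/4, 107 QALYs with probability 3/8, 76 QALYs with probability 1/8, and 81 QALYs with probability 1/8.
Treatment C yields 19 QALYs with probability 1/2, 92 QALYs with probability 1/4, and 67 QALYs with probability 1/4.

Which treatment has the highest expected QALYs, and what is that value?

Treatment B (74.75 QALYs)

Treatment A = 12/25 × 24 + 13/25 × 14 = 11.52 + 7.28 = 18.8
Treatment B = 1/8 × 106 + 1/4 × 7 + 3/8 × 107 + 1/8 × 76 + 1/8 × 81 = 13.25 + 1.75 + 40.125 + 9.5 + 10.125 = 74.75
Treatment C = 1/2 × 19 + 1/4 × 92 + 1/4 × 67 = 9.5 + 23 + 16.75 = 49.25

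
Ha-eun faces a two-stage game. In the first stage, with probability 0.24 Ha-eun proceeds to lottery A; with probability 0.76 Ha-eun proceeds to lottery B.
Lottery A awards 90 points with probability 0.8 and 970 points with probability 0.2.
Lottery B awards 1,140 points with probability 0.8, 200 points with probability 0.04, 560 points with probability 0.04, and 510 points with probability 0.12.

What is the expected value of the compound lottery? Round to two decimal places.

826.58 points

EV(A) = 0.8 × 90 + 0.2 × 970 = 72 + 194 = 266
EV(B) = 0.8 × 1140 + 0.04 × 200 + 0.04 × 560 + 0.12 × 510 = 912 + 8 + 22.4 + 61.2 = 1003.6
Overall = 0.24 × 266 + 0.76 × 1003.6 = 63.84 + 762.736 = 826.576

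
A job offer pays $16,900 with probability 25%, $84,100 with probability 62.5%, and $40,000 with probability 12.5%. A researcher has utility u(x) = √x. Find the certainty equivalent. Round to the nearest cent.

E[u] = 0.25·√16900 + 0.625·√84100 + 0.125·√40000 = 0.25·130 + 0.625·290 + 0.125·200 = 238.75
CE = (238.75)² = 57001.5625

$57,001.56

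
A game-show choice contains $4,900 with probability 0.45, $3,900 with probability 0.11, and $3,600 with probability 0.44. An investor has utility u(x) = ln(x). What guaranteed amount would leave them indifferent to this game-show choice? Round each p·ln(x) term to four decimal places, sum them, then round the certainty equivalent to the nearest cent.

$4,172.21

E[u] = 0.45·ln(4900) + 0.11·ln(3900) + 0.44·ln(3600) = 3.8236 + 0.9096 + 3.6030 = 8.3362
CE = e^8.3362 ≈ 4172.21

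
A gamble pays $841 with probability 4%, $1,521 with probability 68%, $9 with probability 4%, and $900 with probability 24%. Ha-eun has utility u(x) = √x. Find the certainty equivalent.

$1,225

E[u] = 0.04·√841 + 0.68·√1521 + 0.04·√9 + 0.24·√900 = 0.04·29 + 0.68·39 + 0.04·3 + 0.24·30 = 35
CE = (35)² = 1225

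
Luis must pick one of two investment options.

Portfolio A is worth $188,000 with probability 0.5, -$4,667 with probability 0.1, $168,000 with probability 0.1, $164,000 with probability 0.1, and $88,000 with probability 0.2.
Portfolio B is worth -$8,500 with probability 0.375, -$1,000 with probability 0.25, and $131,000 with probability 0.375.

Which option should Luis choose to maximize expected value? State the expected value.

Portfolio A ($144,333.30)

Portfolio A = 0.5 × 188000 + 0.1 × (-4667) + 0.1 × 168000 + 0.1 × 164000 + 0.2 × 88000 = 94000 − 466.7 + 16800 + 16400 + 17600 = 144333.3
Portfolio B = 0.375 × (-8500) + 0.25 × (-1000) + 0.375 × 131000 = -3187.5 − 250 + 49125 = 45687.5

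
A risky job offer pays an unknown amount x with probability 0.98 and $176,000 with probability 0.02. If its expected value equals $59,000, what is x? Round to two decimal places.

0.98·x + 0.02·176000 = 59000
0.98·x = 59000 − 3520 = 55480
x = 55480 / 0.98 = 56612.2449

x = $56,612.24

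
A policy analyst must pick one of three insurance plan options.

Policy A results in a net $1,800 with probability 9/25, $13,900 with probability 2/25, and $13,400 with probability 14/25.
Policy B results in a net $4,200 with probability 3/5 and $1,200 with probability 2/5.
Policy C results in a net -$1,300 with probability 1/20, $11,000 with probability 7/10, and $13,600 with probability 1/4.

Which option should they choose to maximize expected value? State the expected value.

Policy A = 9/25 × 1800 + 2/25 × 13900 + 14/25 × 13400 = 648 + 1112 + 7504 = 9264
Policy B = 3/5 × 4200 + 2/5 × 1200 = 2520 + 480 = 3000
Policy C = 1/20 × (-1300) + 7/10 × 11000 + 1/4 × 13600 = -65 + 7700 + 3400 = 11035

Policy C ($11,035)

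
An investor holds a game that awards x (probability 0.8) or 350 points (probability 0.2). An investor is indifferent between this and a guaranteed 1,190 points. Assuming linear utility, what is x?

x = 1,400 points

0.8·x + 0.2·350 = 1190
0.8·x = 1190 − 70 = 1120
x = 1120 / 0.8 = 1400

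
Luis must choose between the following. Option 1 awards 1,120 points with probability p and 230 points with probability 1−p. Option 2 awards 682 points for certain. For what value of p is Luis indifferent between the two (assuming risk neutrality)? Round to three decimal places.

p = 0.508

p·1120 + (1−p)·230 = 682
890p + 230 = 682
p = (682 − 230) / 890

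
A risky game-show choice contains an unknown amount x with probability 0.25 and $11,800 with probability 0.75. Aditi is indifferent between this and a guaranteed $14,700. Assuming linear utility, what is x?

0.25·x + 0.75·11800 = 14700
0.25·x = 14700 − 8850 = 5850
x = 5850 / 0.25 = 23400

x = $23,400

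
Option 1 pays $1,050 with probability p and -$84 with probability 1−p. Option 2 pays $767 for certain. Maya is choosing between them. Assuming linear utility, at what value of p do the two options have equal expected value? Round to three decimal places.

p·1050 + (1−p)·(-84) = 767
1134p − 84 = 767
p = (767 + 84) / 1134

p = 0.750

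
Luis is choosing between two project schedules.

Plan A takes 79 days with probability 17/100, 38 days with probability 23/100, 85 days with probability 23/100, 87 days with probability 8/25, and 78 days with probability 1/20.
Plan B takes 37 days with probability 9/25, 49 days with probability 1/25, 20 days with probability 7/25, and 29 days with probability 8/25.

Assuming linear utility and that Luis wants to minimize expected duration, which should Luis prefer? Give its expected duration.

Plan A = 17/100 × 79 + 23/100 × 38 + 23/100 × 85 + 8/25 × 87 + 1/20 × 78 = 13.43 + 8.74 + 19.55 + 27.84 + 3.9 = 73.46
Plan B = 9/25 × 37 + 1/25 × 49 + 7/25 × 20 + 8/25 × 29 = 13.32 + 1.96 + 5.6 + 9.28 = 30.16

Plan B (30.16 days)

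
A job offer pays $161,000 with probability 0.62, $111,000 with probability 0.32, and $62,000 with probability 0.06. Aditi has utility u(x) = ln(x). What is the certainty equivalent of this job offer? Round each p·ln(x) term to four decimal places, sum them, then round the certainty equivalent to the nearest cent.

$134,982.44

E[u] = 0.62·ln(161000) + 0.32·ln(111000) + 0.06·ln(62000) = 7.4333 + 3.7175 + 0.6621 = 11.8129
CE = e^11.8129 ≈ 134982.44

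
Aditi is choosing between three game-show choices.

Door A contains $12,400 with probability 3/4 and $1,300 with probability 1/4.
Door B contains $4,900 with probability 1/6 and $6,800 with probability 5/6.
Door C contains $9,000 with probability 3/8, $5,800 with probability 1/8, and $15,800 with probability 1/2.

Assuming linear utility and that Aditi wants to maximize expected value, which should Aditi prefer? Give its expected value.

Door C ($12,000)

Door A = 3/4 × 12400 + 1/4 × 1300 = 9300 + 325 = 9625
Door B = 1/6 × 4900 + 5/6 × 6800 = 816.6667 + 5666.6667 = 6483.3333
Door C = 3/8 × 9000 + 1/8 × 5800 + 1/2 × 15800 = 3375 + 725 + 7900 = 12000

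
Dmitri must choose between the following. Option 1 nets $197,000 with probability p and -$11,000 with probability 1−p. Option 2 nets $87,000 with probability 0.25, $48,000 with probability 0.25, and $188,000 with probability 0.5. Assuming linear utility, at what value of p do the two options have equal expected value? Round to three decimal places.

EV(Option 2) = 0.25 × 87000 + 0.25 × 48000 + 0.5 × 188000 = 21750 + 12000 + 94000 = 127750
p·197000 + (1−p)·(-11000) = 127750
208000p − 11000 = 127750
p = (127750 + 11000) / 208000

p = 0.667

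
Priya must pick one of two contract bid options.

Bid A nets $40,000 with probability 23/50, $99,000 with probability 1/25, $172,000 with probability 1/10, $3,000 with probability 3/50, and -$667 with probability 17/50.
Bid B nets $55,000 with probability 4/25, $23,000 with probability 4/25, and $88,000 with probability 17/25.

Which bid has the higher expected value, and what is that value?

Bid B ($72,320)

Bid A = 23/50 × 40000 + 1/25 × 99000 + 1/10 × 172000 + 3/50 × 3000 + 17/50 × (-667) = 18400 + 3960 + 17200 + 180 − 226.78 = 39513.22
Bid B = 4/25 × 55000 + 4/25 × 23000 + 17/25 × 88000 = 8800 + 3680 + 59840 = 72320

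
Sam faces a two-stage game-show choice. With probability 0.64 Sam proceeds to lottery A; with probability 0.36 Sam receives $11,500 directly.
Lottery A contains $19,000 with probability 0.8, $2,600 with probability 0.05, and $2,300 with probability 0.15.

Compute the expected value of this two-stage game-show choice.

$14,172

EV(A) = 0.8 × 19000 + 0.05 × 2600 + 0.15 × 2300 = 15200 + 130 + 345 = 15675
Branch B: 11500 (certain)
Overall = 0.64 × 15675 + 0.36 × 11500 = 10032 + 4140 = 14172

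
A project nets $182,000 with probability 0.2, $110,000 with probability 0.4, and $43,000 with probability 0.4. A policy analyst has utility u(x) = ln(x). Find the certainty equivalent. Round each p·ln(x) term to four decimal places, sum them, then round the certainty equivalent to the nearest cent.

E[u] = 0.2·ln(182000) + 0.4·ln(110000) + 0.4·ln(43000) = 2.4224 + 4.6433 + 4.2676 = 11.3333
CE = e^11.3333 ≈ 83558.31

$83,558.31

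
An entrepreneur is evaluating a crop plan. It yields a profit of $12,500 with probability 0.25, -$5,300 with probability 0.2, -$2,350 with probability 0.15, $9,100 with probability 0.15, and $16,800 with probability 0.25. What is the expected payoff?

EV = 0.25 × 12500 + 0.2 × (-5300) + 0.15 × (-2350) + 0.15 × 9100 + 0.25 × 16800 = 3125 − 1060 − 352.5 + 1365 + 4200 = 7277.5

$7,277.50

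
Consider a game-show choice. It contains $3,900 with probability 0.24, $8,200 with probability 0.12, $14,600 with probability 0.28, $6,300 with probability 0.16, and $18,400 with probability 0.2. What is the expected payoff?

$10,696

EV = 0.24 × 3900 + 0.12 × 8200 + 0.28 × 14600 + 0.16 × 6300 + 0.2 × 18400 = 936 + 984 + 4088 + 1008 + 3680 = 10696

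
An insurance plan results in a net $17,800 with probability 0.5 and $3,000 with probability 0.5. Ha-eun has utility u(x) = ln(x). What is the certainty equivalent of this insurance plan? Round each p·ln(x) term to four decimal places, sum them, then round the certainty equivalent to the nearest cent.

E[u] = 0.5·ln(17800) + 0.5·ln(3000) = 4.8935 + 4.0032 = 8.8967
CE = e^8.8967 ≈ 7307.82

$7,307.82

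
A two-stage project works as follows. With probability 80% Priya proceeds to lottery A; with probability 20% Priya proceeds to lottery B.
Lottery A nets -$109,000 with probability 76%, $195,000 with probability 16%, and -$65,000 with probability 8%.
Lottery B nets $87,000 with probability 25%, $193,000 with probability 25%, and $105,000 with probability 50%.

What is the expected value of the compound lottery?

-$20,972

EV(A) = 0.76 × (-109000) + 0.16 × 195000 + 0.08 × (-65000) = -82840 + 31200 − 5200 = -56840
EV(B) = 0.25 × 87000 + 0.25 × 193000 + 0.5 × 105000 = 21750 + 48250 + 52500 = 122500
Overall = 0.8 × (-56840) + 0.2 × 122500 = -45472 + 24500 = -20972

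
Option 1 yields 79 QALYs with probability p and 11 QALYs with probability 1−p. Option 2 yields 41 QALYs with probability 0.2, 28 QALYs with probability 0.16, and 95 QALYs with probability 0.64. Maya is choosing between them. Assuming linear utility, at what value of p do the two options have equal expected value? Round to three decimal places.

EV(Option 2) = 0.2 × 41 + 0.16 × 28 + 0.64 × 95 = 8.2 + 4.48 + 60.8 = 73.48
p·79 + (1−p)·11 = 73.48
68p + 11 = 73.48
p = (73.48 − 11) / 68

p = 0.919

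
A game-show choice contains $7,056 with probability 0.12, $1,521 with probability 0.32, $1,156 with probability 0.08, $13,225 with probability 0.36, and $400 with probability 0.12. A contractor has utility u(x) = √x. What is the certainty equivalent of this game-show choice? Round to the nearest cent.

$4,772.05

E[u] = 0.12·√7056 + 0.32·√1521 + 0.08·√1156 + 0.36·√13225 + 0.12·√400 = 0.12·84 + 0.32·39 + 0.08·34 + 0.36·115 + 0.12·20 = 69.08
CE = (69.08)² = 4772.0464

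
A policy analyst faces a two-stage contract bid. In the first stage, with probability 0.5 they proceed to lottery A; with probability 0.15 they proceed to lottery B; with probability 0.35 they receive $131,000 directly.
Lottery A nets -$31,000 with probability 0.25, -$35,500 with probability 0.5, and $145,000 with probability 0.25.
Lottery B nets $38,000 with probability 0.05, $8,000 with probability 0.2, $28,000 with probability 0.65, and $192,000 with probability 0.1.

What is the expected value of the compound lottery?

EV(A) = 0.25 × (-31000) + 0.5 × (-35500) + 0.25 × 145000 = -7750 − 17750 + 36250 = 10750
EV(B) = 0.05 × 38000 + 0.2 × 8000 + 0.65 × 28000 + 0.1 × 192000 = 1900 + 1600 + 18200 + 19200 = 40900
Branch C: 131000 (certain)
Overall = 0.5 × 10750 + 0.15 × 40900 + 0.35 × 131000 = 5375 + 6135 + 45850 = 57360

$57,360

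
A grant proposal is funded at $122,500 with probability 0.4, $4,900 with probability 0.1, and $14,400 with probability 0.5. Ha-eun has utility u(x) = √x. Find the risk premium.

E[u] = 0.4·√122500 + 0.1·√4900 + 0.5·√14400 = 0.4·350 + 0.1·70 + 0.5·120 = 207
CE = (207)² = 42849
Risk premium = EV − CE = 56690 − 42849 = 13841

$13,841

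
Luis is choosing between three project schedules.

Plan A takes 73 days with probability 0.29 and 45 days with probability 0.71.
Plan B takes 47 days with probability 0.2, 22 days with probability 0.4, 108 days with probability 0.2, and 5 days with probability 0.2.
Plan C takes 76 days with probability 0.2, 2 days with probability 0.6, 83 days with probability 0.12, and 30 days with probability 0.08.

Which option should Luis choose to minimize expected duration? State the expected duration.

Plan A = 0.29 × 73 + 0.71 × 45 = 21.17 + 31.95 = 53.12
Plan B = 0.2 × 47 + 0.4 × 22 + 0.2 × 108 + 0.2 × 5 = 9.4 + 8.8 + 21.6 + 1 = 40.8
Plan C = 0.2 × 76 + 0.6 × 2 + 0.12 × 83 + 0.08 × 30 = 15.2 + 1.2 + 9.96 + 2.4 = 28.76

Plan C (28.76 days)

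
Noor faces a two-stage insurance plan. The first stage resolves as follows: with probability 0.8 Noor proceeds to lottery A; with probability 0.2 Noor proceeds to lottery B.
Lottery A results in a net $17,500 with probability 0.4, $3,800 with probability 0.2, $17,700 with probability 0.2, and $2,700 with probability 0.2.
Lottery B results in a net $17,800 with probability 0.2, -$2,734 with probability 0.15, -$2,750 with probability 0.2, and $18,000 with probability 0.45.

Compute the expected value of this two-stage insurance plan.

$11,611.98

EV(A) = 0.4 × 17500 + 0.2 × 3800 + 0.2 × 17700 + 0.2 × 2700 = 7000 + 760 + 3540 + 540 = 11840
EV(B) = 0.2 × 17800 + 0.15 × (-2734) + 0.2 × (-2750) + 0.45 × 18000 = 3560 − 410.1 − 550 + 8100 = 10699.9
Overall = 0.8 × 11840 + 0.2 × 10699.9 = 9472 + 2139.98 = 11611.98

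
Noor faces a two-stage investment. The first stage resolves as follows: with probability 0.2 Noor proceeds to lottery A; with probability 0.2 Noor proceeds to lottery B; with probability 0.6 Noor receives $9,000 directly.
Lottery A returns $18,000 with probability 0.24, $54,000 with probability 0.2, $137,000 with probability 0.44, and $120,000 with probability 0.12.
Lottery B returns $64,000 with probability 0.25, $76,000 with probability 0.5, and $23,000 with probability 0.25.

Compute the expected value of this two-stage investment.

$35,310

EV(A) = 0.24 × 18000 + 0.2 × 54000 + 0.44 × 137000 + 0.12 × 120000 = 4320 + 10800 + 60280 + 14400 = 89800
EV(B) = 0.25 × 64000 + 0.5 × 76000 + 0.25 × 23000 = 16000 + 38000 + 5750 = 59750
Branch C: 9000 (certain)
Overall = 0.2 × 89800 + 0.2 × 59750 + 0.6 × 9000 = 17960 + 11950 + 5400 = 35310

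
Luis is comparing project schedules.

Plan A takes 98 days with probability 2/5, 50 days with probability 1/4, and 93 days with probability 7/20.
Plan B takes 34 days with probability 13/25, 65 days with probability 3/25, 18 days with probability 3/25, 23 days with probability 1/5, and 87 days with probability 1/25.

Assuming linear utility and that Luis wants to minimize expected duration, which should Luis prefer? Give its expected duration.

Plan B (35.72 days)

Plan A = 2/5 × 98 + 1/4 × 50 + 7/20 × 93 = 39.2 + 12.5 + 32.55 = 84.25
Plan B = 13/25 × 34 + 3/25 × 65 + 3/25 × 18 + 1/5 × 23 + 1/25 × 87 = 17.68 + 7.8 + 2.16 + 4.6 + 3.48 = 35.72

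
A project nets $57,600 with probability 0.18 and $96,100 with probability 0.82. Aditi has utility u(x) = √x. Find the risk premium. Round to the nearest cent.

$723.24

E[u] = 0.18·√57600 + 0.82·√96100 = 0.18·240 + 0.82·310 = 297.4
CE = (297.4)² = 88446.76
Risk premium = EV − CE = 89170 − 88446.76 = 723.24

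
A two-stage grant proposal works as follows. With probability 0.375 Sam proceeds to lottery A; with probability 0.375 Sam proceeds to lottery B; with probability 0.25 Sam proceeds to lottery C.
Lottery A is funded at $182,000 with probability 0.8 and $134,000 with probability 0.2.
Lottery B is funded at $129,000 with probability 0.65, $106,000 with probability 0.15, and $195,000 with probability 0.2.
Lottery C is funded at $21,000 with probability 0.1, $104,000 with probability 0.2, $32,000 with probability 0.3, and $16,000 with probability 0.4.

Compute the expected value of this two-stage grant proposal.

EV(A) = 0.8 × 182000 + 0.2 × 134000 = 145600 + 26800 = 172400
EV(B) = 0.65 × 129000 + 0.15 × 106000 + 0.2 × 195000 = 83850 + 15900 + 39000 = 138750
EV(C) = 0.1 × 21000 + 0.2 × 104000 + 0.3 × 32000 + 0.4 × 16000 = 2100 + 20800 + 9600 + 6400 = 38900
Overall = 0.375 × 172400 + 0.375 × 138750 + 0.25 × 38900 = 64650 + 52031.25 + 9725 = 126406.25

$126,406.25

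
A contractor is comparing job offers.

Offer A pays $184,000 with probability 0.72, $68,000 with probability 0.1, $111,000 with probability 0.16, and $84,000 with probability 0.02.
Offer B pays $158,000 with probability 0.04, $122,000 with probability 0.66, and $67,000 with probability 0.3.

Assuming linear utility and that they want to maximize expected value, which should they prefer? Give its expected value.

Offer A ($158,720)

Offer A = 0.72 × 184000 + 0.1 × 68000 + 0.16 × 111000 + 0.02 × 84000 = 132480 + 6800 + 17760 + 1680 = 158720
Offer B = 0.04 × 158000 + 0.66 × 122000 + 0.3 × 67000 = 6320 + 80520 + 20100 = 106940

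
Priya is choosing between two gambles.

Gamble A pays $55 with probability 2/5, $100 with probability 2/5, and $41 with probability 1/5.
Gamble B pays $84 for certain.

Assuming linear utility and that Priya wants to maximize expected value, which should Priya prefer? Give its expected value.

Gamble B ($84)

Gamble A = 2/5 × 55 + 2/5 × 100 + 1/5 × 41 = 22 + 40 + 8.2 = 70.2
Gamble B: 84 (certain)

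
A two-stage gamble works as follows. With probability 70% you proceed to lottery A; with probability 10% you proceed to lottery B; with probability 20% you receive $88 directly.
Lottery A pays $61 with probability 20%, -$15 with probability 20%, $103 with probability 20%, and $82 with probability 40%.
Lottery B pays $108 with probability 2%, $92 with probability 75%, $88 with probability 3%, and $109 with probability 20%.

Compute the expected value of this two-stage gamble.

EV(A) = 0.2 × 61 + 0.2 × (-15) + 0.2 × 103 + 0.4 × 82 = 12.2 − 3 + 20.6 + 32.8 = 62.6
EV(B) = 0.02 × 108 + 0.75 × 92 + 0.03 × 88 + 0.2 × 109 = 2.16 + 69 + 2.64 + 21.8 = 95.6
Branch C: 88 (certain)
Overall = 0.7 × 62.6 + 0.1 × 95.6 + 0.2 × 88 = 43.82 + 9.56 + 17.6 = 70.98

$70.98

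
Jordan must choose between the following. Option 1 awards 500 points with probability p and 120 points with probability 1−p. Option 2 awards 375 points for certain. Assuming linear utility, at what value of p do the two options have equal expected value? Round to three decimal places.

p·500 + (1−p)·120 = 375
380p + 120 = 375
p = (375 − 120) / 380

p = 0.671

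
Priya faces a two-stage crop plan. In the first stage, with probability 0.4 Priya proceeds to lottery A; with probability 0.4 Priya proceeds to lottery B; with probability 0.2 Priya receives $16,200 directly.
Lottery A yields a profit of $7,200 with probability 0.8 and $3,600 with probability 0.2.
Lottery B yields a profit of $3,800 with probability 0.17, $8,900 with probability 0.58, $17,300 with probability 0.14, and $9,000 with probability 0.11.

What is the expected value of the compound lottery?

EV(A) = 0.8 × 7200 + 0.2 × 3600 = 5760 + 720 = 6480
EV(B) = 0.17 × 3800 + 0.58 × 8900 + 0.14 × 17300 + 0.11 × 9000 = 646 + 5162 + 2422 + 990 = 9220
Branch C: 16200 (certain)
Overall = 0.4 × 6480 + 0.4 × 9220 + 0.2 × 16200 = 2592 + 3688 + 3240 = 9520

$9,520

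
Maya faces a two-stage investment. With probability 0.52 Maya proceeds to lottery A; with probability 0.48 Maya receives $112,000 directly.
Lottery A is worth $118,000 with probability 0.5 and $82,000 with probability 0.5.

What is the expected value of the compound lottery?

$105,760

EV(A) = 0.5 × 118000 + 0.5 × 82000 = 59000 + 41000 = 100000
Branch B: 112000 (certain)
Overall = 0.52 × 100000 + 0.48 × 112000 = 52000 + 53760 = 105760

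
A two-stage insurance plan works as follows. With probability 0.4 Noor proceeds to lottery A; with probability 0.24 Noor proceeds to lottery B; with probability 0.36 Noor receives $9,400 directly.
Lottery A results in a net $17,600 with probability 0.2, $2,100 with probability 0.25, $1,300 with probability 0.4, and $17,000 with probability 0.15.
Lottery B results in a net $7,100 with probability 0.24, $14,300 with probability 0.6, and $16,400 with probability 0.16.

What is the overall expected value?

EV(A) = 0.2 × 17600 + 0.25 × 2100 + 0.4 × 1300 + 0.15 × 17000 = 3520 + 525 + 520 + 2550 = 7115
EV(B) = 0.24 × 7100 + 0.6 × 14300 + 0.16 × 16400 = 1704 + 8580 + 2624 = 12908
Branch C: 9400 (certain)
Overall = 0.4 × 7115 + 0.24 × 12908 + 0.36 × 9400 = 2846 + 3097.92 + 3384 = 9327.92

$9,327.92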